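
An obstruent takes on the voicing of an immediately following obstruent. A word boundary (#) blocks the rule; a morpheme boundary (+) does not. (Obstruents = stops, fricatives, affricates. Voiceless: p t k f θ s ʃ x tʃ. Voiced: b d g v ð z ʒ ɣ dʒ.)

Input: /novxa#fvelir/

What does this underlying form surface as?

/v/ before /x/ (voiceless) → [f]
/f/ before /v/ (voiced) → [v]

[nofxa#vvelir]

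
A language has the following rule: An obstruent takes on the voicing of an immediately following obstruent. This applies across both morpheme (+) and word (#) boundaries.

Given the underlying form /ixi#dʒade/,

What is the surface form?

[ixi#dʒade]

no segment meets the rule's conditions; no change.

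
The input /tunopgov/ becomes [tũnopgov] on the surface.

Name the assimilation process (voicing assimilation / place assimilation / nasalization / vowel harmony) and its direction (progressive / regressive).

nasalization, regressive

/u/→[ũ].
Each target copies a feature from the following segment, so the direction is regressive.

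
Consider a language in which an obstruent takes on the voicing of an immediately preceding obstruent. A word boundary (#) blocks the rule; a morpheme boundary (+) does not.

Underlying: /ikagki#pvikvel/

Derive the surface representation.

/k/ after /g/ (voiced) → [g]
/v/ after /p/ (voiceless) → [f]
/v/ after /k/ (voiceless) → [f]

[ikaggi#pfikfel]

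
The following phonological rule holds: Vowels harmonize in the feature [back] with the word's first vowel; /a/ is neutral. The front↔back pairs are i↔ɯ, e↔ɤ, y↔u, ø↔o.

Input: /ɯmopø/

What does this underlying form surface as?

[ɯmopo]

/ø/ harmonizes with /ɯ/ ([+back]) → [o]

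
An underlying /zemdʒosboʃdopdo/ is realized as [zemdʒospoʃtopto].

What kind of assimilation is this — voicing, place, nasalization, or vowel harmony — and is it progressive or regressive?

voicing assimilation, progressive

/b/→[p] /d/→[t] /d/→[t].
Each target copies a feature from the preceding segment, so the direction is progressive.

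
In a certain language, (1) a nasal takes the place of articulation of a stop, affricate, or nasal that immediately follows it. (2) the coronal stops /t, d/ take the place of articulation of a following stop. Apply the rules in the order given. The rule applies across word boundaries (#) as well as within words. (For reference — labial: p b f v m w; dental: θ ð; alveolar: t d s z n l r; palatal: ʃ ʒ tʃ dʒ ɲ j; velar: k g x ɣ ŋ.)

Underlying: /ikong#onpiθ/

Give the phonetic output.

Rule 1: /n/ before /g/ (velar) → [ŋ]
Rule 1: /n/ before /p/ (labial) → [m]
After rule 1: ikoŋg#ompiθ
Rule 2: no segment meets the rule's conditions; no change.

[ikoŋg#ompiθ]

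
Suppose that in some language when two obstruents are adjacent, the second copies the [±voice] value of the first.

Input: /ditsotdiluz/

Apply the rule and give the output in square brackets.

[ditsottiluz]

/d/ after /t/ (voiceless) → [t]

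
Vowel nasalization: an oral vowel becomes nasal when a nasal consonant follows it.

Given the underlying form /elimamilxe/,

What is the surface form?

[elĩmãmilxe]

/i/ before nasal /m/ → [ĩ]
/a/ before nasal /m/ → [ã]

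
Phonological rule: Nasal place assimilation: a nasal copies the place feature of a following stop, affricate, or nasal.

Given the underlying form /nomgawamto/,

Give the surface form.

[noŋgawanto]

/m/ before /g/ (velar) → [ŋ]
/m/ before /t/ (alveolar) → [n]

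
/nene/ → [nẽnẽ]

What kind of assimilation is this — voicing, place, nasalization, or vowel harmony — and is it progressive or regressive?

nasalization, progressive

/e/→[ẽ] /e/→[ẽ].
Each target copies a feature from the preceding segment, so the direction is progressive.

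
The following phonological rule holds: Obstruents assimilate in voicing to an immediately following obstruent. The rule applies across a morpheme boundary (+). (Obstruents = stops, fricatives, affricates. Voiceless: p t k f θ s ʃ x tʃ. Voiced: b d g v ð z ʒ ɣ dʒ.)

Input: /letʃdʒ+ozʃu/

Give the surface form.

/tʃ/ before /dʒ/ (voiced) → [dʒ]
/z/ before /ʃ/ (voiceless) → [s]

[ledʒdʒ+osʃu]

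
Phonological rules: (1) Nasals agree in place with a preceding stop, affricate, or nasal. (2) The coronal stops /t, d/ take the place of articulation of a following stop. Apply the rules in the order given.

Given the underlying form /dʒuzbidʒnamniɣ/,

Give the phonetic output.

[dʒuzbidʒɲammiɣ]

Rule 1: /n/ after /dʒ/ (palatal) → [ɲ]
Rule 1: /n/ after /m/ (labial) → [m]
After rule 1: dʒuzbidʒɲammiɣ
Rule 2: no segment meets the rule's conditions; no change.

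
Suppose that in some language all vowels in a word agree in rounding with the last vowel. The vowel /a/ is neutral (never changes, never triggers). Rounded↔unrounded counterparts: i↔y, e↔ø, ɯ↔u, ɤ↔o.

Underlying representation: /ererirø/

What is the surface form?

[ørøryrø]

/e/ harmonizes with /ø/ ([+round]) → [ø]
/e/ harmonizes with /ø/ ([+round]) → [ø]
/i/ harmonizes with /ø/ ([+round]) → [y]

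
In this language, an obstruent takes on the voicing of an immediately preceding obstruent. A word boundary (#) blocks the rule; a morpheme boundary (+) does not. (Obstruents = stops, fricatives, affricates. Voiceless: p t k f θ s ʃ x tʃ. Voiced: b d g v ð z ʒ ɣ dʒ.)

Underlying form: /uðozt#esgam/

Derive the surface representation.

/t/ after /z/ (voiced) → [d]
/g/ after /s/ (voiceless) → [k]

[uðozd#eskam]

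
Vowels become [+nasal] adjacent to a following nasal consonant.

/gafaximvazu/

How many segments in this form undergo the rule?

1

/i/ before nasal /m/ → [ĩ]
1 segment changes.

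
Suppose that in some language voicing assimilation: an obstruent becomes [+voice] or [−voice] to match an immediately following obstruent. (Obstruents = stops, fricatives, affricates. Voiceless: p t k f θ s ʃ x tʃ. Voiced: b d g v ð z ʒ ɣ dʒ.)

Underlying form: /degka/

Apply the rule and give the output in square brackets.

/g/ before /k/ (voiceless) → [k]

[dekka]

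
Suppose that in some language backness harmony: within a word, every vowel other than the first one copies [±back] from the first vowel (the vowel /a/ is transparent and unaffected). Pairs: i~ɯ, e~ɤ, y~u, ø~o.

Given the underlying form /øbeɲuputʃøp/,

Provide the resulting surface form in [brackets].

[øbeɲypytʃøp]

/u/ harmonizes with /ø/ ([-back]) → [y]
/u/ harmonizes with /ø/ ([-back]) → [y]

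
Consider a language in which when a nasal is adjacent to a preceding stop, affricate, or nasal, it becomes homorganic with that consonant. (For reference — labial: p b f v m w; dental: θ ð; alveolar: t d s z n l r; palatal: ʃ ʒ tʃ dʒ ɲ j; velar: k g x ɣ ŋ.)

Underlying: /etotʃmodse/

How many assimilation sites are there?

/m/ after /tʃ/ (palatal) → [ɲ]
1 segment changes.

1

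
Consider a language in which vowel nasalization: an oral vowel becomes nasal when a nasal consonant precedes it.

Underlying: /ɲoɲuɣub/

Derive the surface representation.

/o/ after nasal /ɲ/ → [õ]
/u/ after nasal /ɲ/ → [ũ]

[ɲõɲũɣub]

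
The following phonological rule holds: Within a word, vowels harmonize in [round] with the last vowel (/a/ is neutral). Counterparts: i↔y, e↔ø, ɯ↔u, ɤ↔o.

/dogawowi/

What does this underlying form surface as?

[dɤgawɤwi]

/o/ harmonizes with /i/ ([-round]) → [ɤ]
/o/ harmonizes with /i/ ([-round]) → [ɤ]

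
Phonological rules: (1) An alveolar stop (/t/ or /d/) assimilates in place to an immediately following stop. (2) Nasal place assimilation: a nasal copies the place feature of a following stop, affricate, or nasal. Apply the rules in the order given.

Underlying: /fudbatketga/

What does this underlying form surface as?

[fubbakkekga]

Rule 1: /d/ before /b/ (labial) → [b]
Rule 1: /t/ before /k/ (velar) → [k]
Rule 1: /t/ before /g/ (velar) → [k]
After rule 1: fubbakkekga
Rule 2: no segment meets the rule's conditions; no change.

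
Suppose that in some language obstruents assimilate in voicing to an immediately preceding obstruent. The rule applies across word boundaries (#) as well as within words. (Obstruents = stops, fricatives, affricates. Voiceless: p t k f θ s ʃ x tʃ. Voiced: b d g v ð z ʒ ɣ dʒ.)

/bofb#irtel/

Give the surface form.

/b/ after /f/ (voiceless) → [p]

[bofp#irtel]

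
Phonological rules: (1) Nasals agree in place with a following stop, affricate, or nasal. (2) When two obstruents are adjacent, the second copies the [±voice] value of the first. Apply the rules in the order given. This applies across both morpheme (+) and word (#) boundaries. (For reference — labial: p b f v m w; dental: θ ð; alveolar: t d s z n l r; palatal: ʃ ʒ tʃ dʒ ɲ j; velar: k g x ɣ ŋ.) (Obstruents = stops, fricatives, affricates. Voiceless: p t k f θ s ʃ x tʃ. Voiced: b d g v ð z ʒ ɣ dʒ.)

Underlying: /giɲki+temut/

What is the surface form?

Rule 1: /ɲ/ before /k/ (velar) → [ŋ]
After rule 1: giŋki+temut
Rule 2: no segment meets the rule's conditions; no change.

[giŋki+temut]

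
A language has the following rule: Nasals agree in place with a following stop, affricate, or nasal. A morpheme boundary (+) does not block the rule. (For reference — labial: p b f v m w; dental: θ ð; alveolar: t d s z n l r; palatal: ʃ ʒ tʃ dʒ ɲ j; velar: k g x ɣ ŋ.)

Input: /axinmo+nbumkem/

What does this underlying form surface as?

/n/ before /m/ (labial) → [m]
/n/ before /b/ (labial) → [m]
/m/ before /k/ (velar) → [ŋ]

[aximmo+mbuŋkem]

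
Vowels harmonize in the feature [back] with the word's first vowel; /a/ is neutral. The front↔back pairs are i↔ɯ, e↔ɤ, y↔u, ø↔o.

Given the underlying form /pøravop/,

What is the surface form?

[pøravøp]

/o/ harmonizes with /ø/ ([-back]) → [ø]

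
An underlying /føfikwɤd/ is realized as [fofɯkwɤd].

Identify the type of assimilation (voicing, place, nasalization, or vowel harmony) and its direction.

/ø/→[o] /i/→[ɯ].
Vowels agree with the last vowel, so the harmony is regressive.

vowel harmony, regressive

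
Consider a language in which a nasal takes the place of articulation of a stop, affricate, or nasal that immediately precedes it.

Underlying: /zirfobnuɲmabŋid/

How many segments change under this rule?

3

/n/ after /b/ (labial) → [m]
/m/ after /ɲ/ (palatal) → [ɲ]
/ŋ/ after /b/ (labial) → [m]
3 segments change.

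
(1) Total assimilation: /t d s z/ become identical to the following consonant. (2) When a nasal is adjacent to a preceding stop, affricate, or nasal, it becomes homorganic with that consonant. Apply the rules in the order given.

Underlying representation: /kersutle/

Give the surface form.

Rule 1: /t/ before /l/ → [l] (total assimilation)
After rule 1: kersulle
Rule 2: no segment meets the rule's conditions; no change.

[kersulle]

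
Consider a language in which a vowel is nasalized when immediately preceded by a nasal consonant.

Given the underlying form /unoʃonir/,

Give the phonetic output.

/o/ after nasal /n/ → [õ]
/i/ after nasal /n/ → [ĩ]

[unõʃonĩr]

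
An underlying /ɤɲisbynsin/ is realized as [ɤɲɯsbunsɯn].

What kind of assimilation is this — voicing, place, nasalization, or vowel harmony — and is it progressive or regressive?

/i/→[ɯ] /y/→[u] /i/→[ɯ].
Vowels agree with the first vowel, so the harmony is progressive.

vowel harmony, progressive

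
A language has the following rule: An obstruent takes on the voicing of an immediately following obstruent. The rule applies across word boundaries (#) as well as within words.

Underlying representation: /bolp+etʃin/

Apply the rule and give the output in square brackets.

no segment meets the rule's conditions; no change.

[bolp+etʃin]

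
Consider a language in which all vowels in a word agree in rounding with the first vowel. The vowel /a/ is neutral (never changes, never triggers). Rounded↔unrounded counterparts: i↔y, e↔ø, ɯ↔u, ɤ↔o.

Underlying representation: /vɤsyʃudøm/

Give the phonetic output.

/y/ harmonizes with /ɤ/ ([-round]) → [i]
/u/ harmonizes with /ɤ/ ([-round]) → [ɯ]
/ø/ harmonizes with /ɤ/ ([-round]) → [e]

[vɤsiʃɯdem]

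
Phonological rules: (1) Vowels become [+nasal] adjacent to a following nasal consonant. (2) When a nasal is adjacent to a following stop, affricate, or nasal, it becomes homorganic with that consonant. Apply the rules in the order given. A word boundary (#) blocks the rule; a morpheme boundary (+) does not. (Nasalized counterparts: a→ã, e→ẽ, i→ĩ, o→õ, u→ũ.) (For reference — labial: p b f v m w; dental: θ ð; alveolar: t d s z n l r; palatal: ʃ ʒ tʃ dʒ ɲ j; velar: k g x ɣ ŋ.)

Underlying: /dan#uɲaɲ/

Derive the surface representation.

[dãn#ũɲãɲ]

Rule 1: /a/ before nasal /n/ → [ã]
Rule 1: /u/ before nasal /ɲ/ → [ũ]
Rule 1: /a/ before nasal /ɲ/ → [ã]
After rule 1: dãn#ũɲãɲ
Rule 2: no segment meets the rule's conditions; no change.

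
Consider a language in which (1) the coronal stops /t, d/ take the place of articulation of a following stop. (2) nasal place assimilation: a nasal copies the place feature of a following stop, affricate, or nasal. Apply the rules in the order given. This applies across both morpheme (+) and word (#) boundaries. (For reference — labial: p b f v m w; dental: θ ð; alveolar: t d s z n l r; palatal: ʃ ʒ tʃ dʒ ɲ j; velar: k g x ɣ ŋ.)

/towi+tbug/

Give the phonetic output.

Rule 1: /t/ before /b/ (labial) → [p]
After rule 1: towi+pbug
Rule 2: no segment meets the rule's conditions; no change.

[towi+pbug]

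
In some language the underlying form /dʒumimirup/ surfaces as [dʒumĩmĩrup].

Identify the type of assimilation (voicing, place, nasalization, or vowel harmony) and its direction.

nasalization, progressive

/i/→[ĩ] /i/→[ĩ].
Each target copies a feature from the preceding segment, so the direction is progressive.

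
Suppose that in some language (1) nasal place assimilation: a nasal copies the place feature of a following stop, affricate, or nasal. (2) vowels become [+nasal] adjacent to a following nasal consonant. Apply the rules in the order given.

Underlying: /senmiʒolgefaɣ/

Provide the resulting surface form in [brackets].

Rule 1: /n/ before /m/ (labial) → [m]
After rule 1: semmiʒolgefaɣ
Rule 2: /e/ before nasal /m/ → [ẽ]

[sẽmmiʒolgefaɣ]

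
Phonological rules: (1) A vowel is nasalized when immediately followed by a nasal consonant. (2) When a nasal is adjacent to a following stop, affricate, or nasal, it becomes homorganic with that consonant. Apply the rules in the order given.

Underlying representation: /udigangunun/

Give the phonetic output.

Rule 1: /a/ before nasal /n/ → [ã]
Rule 1: /u/ before nasal /n/ → [ũ]
Rule 1: /u/ before nasal /n/ → [ũ]
After rule 1: udigãngũnũn
Rule 2: /n/ before /g/ (velar) → [ŋ]

[udigãŋgũnũn]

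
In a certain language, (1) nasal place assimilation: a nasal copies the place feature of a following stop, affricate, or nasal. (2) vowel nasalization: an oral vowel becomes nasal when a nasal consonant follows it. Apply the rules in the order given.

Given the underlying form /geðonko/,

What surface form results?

[geðõŋko]

Rule 1: /n/ before /k/ (velar) → [ŋ]
After rule 1: geðoŋko
Rule 2: /o/ before nasal /ŋ/ → [õ]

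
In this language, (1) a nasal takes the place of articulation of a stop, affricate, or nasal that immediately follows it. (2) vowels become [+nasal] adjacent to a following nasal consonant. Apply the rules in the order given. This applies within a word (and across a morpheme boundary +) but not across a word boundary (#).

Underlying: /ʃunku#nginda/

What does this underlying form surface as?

[ʃũŋku#ŋgĩnda]

Rule 1: /n/ before /k/ (velar) → [ŋ]
Rule 1: /n/ before /g/ (velar) → [ŋ]
After rule 1: ʃuŋku#ŋginda
Rule 2: /u/ before nasal /ŋ/ → [ũ]
Rule 2: /i/ before nasal /n/ → [ĩ]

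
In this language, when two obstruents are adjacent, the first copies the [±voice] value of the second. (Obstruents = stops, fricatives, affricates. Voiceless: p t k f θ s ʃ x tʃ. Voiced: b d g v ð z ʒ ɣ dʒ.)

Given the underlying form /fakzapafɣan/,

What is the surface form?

/k/ before /z/ (voiced) → [g]
/f/ before /ɣ/ (voiced) → [v]

[fagzapavɣan]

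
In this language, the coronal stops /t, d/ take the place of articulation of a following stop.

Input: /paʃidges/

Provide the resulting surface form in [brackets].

[paʃigges]

/d/ before /g/ (velar) → [g]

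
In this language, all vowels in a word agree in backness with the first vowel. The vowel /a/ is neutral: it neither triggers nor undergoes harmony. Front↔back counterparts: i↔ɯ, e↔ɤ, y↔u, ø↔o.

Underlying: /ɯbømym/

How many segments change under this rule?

/ø/ harmonizes with /ɯ/ ([+back]) → [o]
/y/ harmonizes with /ɯ/ ([+back]) → [u]
2 segments change.

2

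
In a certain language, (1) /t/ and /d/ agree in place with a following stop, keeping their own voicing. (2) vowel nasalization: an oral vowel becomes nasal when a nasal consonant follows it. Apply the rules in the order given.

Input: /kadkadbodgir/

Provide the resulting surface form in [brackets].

[kagkabboggir]

Rule 1: /d/ before /k/ (velar) → [g]
Rule 1: /d/ before /b/ (labial) → [b]
Rule 1: /d/ before /g/ (velar) → [g]
After rule 1: kagkabboggir
Rule 2: no segment meets the rule's conditions; no change.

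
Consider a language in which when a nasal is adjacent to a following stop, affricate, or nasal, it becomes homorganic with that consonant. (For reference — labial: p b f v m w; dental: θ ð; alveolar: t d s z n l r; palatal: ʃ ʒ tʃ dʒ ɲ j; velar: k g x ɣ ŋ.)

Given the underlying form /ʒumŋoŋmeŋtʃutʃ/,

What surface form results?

/m/ before /ŋ/ (velar) → [ŋ]
/ŋ/ before /m/ (labial) → [m]
/ŋ/ before /tʃ/ (palatal) → [ɲ]

[ʒuŋŋommeɲtʃutʃ]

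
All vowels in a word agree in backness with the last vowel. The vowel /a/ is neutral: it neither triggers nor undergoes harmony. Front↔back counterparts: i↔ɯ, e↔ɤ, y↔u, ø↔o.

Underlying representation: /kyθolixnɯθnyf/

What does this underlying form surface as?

/o/ harmonizes with /y/ ([-back]) → [ø]
/ɯ/ harmonizes with /y/ ([-back]) → [i]

[kyθølixniθnyf]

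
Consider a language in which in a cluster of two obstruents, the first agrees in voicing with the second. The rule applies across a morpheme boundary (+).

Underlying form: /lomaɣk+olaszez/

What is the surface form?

[lomaxk+olazzez]

/ɣ/ before /k/ (voiceless) → [x]
/s/ before /z/ (voiced) → [z]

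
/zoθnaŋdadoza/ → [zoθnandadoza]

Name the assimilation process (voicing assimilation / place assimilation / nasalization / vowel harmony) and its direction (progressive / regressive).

place assimilation, regressive

/ŋ/→[n].
Each target copies a feature from the following segment, so the direction is regressive.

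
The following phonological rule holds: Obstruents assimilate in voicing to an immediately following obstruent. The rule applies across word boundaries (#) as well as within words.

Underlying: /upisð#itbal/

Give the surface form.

[upizð#idbal]

/s/ before /ð/ (voiced) → [z]
/t/ before /b/ (voiced) → [d]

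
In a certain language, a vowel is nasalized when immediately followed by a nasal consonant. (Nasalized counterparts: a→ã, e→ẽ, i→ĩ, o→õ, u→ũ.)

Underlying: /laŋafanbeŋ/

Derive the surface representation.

/a/ before nasal /ŋ/ → [ã]
/a/ before nasal /n/ → [ã]
/e/ before nasal /ŋ/ → [ẽ]

[lãŋafãnbẽŋ]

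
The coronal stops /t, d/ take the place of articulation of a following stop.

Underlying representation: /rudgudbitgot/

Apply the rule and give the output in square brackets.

[ruggubbikgot]

/d/ before /g/ (velar) → [g]
/d/ before /b/ (labial) → [b]
/t/ before /g/ (velar) → [k]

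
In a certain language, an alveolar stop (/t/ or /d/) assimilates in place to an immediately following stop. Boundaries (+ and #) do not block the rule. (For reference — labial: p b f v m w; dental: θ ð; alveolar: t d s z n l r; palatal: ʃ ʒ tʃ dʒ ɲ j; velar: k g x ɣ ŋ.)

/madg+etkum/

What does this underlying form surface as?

[magg+ekkum]

/d/ before /g/ (velar) → [g]
/t/ before /k/ (velar) → [k]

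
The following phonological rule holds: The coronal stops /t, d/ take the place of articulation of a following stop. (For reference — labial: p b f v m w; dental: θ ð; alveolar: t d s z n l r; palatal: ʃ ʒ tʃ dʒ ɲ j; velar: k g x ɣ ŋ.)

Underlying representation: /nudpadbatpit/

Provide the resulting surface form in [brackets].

[nubpabbappit]

/d/ before /p/ (labial) → [b]
/d/ before /b/ (labial) → [b]
/t/ before /p/ (labial) → [p]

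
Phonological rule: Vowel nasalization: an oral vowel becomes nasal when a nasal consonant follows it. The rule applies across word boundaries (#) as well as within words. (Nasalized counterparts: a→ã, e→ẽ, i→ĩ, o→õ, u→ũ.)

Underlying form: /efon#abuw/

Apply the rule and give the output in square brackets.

[efõn#abuw]

/o/ before nasal /n/ → [õ]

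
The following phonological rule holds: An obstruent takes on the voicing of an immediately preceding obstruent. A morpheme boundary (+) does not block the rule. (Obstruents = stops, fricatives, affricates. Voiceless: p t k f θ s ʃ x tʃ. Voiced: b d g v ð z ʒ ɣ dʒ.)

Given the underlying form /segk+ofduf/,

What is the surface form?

/k/ after /g/ (voiced) → [g]
/d/ after /f/ (voiceless) → [t]

[segg+oftuf]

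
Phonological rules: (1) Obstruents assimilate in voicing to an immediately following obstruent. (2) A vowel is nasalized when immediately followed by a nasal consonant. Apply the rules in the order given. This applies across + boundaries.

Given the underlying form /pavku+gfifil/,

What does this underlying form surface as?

[pafku+kfifil]

Rule 1: /v/ before /k/ (voiceless) → [f]
Rule 1: /g/ before /f/ (voiceless) → [k]
After rule 1: pafku+kfifil
Rule 2: no segment meets the rule's conditions; no change.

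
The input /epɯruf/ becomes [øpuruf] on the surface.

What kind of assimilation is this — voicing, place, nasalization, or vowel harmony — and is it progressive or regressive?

vowel harmony, regressive

/e/→[ø] /ɯ/→[u].
Vowels agree with the last vowel, so the harmony is regressive.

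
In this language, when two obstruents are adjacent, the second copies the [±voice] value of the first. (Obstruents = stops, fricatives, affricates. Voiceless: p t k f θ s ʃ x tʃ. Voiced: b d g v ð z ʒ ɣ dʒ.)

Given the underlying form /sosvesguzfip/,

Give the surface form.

/v/ after /s/ (voiceless) → [f]
/g/ after /s/ (voiceless) → [k]
/f/ after /z/ (voiced) → [v]

[sosfeskuzvip]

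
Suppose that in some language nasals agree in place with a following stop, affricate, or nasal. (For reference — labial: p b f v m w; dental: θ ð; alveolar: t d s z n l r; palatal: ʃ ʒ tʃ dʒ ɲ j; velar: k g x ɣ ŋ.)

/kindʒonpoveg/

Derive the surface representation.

/n/ before /dʒ/ (palatal) → [ɲ]
/n/ before /p/ (labial) → [m]

[kiɲdʒompoveg]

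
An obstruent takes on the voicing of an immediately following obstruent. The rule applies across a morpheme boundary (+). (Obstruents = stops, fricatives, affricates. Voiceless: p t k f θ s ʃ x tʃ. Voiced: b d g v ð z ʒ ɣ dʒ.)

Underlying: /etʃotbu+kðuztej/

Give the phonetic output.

/t/ before /b/ (voiced) → [d]
/k/ before /ð/ (voiced) → [g]
/z/ before /t/ (voiceless) → [s]

[etʃodbu+gðustej]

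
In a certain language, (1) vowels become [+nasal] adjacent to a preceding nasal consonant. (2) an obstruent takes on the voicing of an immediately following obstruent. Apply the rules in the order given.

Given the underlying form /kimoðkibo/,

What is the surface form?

[kimõθkibo]

Rule 1: /o/ after nasal /m/ → [õ]
After rule 1: kimõðkibo
Rule 2: /ð/ before /k/ (voiceless) → [θ]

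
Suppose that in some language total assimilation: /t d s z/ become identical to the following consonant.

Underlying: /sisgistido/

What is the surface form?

[siggittido]

/s/ before /g/ → [g] (total assimilation)
/s/ before /t/ → [t] (total assimilation)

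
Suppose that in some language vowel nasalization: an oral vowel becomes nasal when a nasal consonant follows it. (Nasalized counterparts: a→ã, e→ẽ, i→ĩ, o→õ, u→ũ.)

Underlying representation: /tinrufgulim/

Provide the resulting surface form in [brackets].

/i/ before nasal /n/ → [ĩ]
/i/ before nasal /m/ → [ĩ]

[tĩnrufgulĩm]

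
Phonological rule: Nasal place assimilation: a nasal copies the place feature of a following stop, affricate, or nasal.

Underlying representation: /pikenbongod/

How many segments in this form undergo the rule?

/n/ before /b/ (labial) → [m]
/n/ before /g/ (velar) → [ŋ]
2 segments change.

2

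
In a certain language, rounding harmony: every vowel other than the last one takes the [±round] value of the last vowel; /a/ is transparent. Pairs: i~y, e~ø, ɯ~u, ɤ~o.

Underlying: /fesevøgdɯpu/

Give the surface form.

[føsøvøgdupu]

/e/ harmonizes with /u/ ([+round]) → [ø]
/e/ harmonizes with /u/ ([+round]) → [ø]
/ɯ/ harmonizes with /u/ ([+round]) → [u]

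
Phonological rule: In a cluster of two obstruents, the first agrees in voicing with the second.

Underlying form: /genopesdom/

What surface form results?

[genopezdom]

/s/ before /d/ (voiced) → [z]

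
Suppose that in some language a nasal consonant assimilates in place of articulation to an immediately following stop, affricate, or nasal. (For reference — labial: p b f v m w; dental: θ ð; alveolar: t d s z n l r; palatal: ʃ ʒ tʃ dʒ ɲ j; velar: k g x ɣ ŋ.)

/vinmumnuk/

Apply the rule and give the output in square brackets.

[vimmunnuk]

/n/ before /m/ (labial) → [m]
/m/ before /n/ (alveolar) → [n]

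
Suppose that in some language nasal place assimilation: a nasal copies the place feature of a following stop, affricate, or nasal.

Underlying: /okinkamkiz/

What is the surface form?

[okiŋkaŋkiz]

/n/ before /k/ (velar) → [ŋ]
/m/ before /k/ (velar) → [ŋ]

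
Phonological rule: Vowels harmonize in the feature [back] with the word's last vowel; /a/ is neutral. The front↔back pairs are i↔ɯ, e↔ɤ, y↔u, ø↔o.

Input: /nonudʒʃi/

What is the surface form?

/o/ harmonizes with /i/ ([-back]) → [ø]
/u/ harmonizes with /i/ ([-back]) → [y]

[nønydʒʃi]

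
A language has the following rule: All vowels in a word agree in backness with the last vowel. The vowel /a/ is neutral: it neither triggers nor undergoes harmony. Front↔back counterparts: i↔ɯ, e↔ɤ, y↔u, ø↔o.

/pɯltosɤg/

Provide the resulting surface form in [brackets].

no segment meets the rule's conditions; no change.

[pɯltosɤg]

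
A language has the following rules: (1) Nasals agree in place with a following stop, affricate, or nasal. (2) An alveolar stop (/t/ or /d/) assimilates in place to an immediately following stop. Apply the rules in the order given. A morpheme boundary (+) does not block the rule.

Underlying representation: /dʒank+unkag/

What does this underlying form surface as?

Rule 1: /n/ before /k/ (velar) → [ŋ]
Rule 1: /n/ before /k/ (velar) → [ŋ]
After rule 1: dʒaŋk+uŋkag
Rule 2: no segment meets the rule's conditions; no change.

[dʒaŋk+uŋkag]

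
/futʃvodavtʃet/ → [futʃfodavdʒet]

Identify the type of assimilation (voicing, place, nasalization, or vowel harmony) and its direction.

/v/→[f] /tʃ/→[dʒ].
Each target copies a feature from the preceding segment, so the direction is progressive.

voicing assimilation, progressive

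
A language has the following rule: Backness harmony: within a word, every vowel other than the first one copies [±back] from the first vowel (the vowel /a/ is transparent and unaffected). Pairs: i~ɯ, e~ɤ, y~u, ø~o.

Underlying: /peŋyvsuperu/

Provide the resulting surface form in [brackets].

[peŋyvsypery]

/u/ harmonizes with /e/ ([-back]) → [y]
/u/ harmonizes with /e/ ([-back]) → [y]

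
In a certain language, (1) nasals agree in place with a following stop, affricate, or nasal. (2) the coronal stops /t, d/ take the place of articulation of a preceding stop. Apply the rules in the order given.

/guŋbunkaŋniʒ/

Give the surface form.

[gumbuŋkanniʒ]

Rule 1: /ŋ/ before /b/ (labial) → [m]
Rule 1: /n/ before /k/ (velar) → [ŋ]
Rule 1: /ŋ/ before /n/ (alveolar) → [n]
After rule 1: gumbuŋkanniʒ
Rule 2: no segment meets the rule's conditions; no change.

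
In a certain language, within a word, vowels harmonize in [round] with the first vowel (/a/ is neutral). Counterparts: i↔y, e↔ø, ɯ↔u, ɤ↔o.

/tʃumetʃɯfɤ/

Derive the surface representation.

/e/ harmonizes with /u/ ([+round]) → [ø]
/ɯ/ harmonizes with /u/ ([+round]) → [u]
/ɤ/ harmonizes with /u/ ([+round]) → [o]

[tʃumøtʃufo]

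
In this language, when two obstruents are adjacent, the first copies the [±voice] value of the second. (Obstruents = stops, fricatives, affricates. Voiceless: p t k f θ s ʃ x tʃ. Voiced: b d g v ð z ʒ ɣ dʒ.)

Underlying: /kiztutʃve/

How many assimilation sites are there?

/z/ before /t/ (voiceless) → [s]
/tʃ/ before /v/ (voiced) → [dʒ]
2 segments change.

2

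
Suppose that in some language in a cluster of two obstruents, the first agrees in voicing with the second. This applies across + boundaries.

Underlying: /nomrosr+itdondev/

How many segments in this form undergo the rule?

1

/t/ before /d/ (voiced) → [d]
1 segment changes.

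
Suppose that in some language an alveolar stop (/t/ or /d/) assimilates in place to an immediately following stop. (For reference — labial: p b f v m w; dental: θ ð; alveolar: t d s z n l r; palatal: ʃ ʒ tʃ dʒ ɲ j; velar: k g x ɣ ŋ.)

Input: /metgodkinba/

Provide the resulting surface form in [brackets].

/t/ before /g/ (velar) → [k]
/d/ before /k/ (velar) → [g]

[mekgogkinba]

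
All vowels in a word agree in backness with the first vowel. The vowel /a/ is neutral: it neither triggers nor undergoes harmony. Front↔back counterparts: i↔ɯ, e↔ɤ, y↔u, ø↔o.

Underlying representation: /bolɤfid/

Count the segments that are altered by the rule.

/i/ harmonizes with /o/ ([+back]) → [ɯ]
1 segment changes.

1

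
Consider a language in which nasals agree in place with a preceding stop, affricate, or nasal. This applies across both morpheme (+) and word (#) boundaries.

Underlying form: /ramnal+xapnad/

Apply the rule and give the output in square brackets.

[rammal+xapmad]

/n/ after /m/ (labial) → [m]
/n/ after /p/ (labial) → [m]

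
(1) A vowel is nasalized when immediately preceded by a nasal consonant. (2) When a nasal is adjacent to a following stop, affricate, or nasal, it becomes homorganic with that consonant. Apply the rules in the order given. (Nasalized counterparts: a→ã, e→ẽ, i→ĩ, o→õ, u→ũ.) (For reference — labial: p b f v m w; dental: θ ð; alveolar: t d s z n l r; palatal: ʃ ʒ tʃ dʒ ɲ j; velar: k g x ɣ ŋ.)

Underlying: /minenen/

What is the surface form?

Rule 1: /i/ after nasal /m/ → [ĩ]
Rule 1: /e/ after nasal /n/ → [ẽ]
Rule 1: /e/ after nasal /n/ → [ẽ]
After rule 1: mĩnẽnẽn
Rule 2: no segment meets the rule's conditions; no change.

[mĩnẽnẽn]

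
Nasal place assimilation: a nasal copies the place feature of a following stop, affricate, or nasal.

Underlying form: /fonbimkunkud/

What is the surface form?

[fombiŋkuŋkud]

/n/ before /b/ (labial) → [m]
/m/ before /k/ (velar) → [ŋ]
/n/ before /k/ (velar) → [ŋ]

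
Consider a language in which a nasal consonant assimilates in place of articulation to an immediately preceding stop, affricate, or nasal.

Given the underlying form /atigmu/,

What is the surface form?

[atigŋu]

/m/ after /g/ (velar) → [ŋ]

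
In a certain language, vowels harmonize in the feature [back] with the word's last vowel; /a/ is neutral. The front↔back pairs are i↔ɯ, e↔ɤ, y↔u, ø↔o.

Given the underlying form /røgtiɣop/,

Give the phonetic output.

/ø/ harmonizes with /o/ ([+back]) → [o]
/i/ harmonizes with /o/ ([+back]) → [ɯ]

[rogtɯɣop]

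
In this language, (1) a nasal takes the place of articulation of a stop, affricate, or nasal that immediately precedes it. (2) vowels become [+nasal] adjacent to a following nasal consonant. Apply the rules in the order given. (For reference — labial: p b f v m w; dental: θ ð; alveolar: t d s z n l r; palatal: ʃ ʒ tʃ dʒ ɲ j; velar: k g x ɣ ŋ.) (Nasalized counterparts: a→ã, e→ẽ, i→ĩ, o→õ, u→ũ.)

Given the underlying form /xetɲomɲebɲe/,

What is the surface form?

Rule 1: /ɲ/ after /t/ (alveolar) → [n]
Rule 1: /ɲ/ after /m/ (labial) → [m]
Rule 1: /ɲ/ after /b/ (labial) → [m]
After rule 1: xetnommebme
Rule 2: /o/ before nasal /m/ → [õ]

[xetnõmmebme]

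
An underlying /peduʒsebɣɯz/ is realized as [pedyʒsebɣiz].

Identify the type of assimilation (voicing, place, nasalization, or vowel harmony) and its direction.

/u/→[y] /ɯ/→[i].
Vowels agree with the first vowel, so the harmony is progressive.

vowel harmony, progressive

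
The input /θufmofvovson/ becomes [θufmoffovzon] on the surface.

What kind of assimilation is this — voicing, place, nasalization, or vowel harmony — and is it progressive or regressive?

voicing assimilation, progressive

/v/→[f] /s/→[z].
Each target copies a feature from the preceding segment, so the direction is progressive.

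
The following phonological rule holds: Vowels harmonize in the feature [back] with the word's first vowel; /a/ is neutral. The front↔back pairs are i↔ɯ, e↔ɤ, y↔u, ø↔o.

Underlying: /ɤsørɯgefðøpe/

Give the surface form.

[ɤsorɯgɤfðopɤ]

/ø/ harmonizes with /ɤ/ ([+back]) → [o]
/e/ harmonizes with /ɤ/ ([+back]) → [ɤ]
/ø/ harmonizes with /ɤ/ ([+back]) → [o]
/e/ harmonizes with /ɤ/ ([+back]) → [ɤ]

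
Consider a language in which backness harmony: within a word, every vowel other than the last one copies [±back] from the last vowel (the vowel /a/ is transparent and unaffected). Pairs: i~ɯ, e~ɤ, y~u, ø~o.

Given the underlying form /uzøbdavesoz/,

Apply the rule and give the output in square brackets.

[uzobdavɤsoz]

/ø/ harmonizes with /o/ ([+back]) → [o]
/e/ harmonizes with /o/ ([+back]) → [ɤ]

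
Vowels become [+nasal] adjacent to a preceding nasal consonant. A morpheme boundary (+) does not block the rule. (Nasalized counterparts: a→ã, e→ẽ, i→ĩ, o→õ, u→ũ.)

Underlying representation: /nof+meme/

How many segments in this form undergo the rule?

/o/ after nasal /n/ → [õ]
/e/ after nasal /m/ → [ẽ]
/e/ after nasal /m/ → [ẽ]
3 segments change.

3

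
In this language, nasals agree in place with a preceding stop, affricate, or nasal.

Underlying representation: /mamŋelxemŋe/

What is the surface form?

[mammelxemme]

/ŋ/ after /m/ (labial) → [m]
/ŋ/ after /m/ (labial) → [m]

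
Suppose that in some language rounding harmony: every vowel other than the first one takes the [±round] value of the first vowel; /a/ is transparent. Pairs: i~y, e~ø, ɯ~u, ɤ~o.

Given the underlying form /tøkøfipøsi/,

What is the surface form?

[tøkøfypøsy]

/i/ harmonizes with /ø/ ([+round]) → [y]
/i/ harmonizes with /ø/ ([+round]) → [y]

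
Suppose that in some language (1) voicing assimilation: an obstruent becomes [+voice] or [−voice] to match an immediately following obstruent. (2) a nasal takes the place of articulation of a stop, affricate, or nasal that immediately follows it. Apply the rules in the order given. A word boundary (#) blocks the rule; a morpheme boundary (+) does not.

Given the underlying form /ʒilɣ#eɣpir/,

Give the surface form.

Rule 1: /ɣ/ before /p/ (voiceless) → [x]
After rule 1: ʒilɣ#expir
Rule 2: no segment meets the rule's conditions; no change.

[ʒilɣ#expir]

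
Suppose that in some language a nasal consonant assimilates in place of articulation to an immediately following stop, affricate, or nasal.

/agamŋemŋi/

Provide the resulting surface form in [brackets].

[agaŋŋeŋŋi]

/m/ before /ŋ/ (velar) → [ŋ]
/m/ before /ŋ/ (velar) → [ŋ]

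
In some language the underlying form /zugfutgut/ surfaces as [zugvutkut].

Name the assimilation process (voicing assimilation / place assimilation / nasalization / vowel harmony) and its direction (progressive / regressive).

/f/→[v] /g/→[k].
Each target copies a feature from the preceding segment, so the direction is progressive.

voicing assimilation, progressive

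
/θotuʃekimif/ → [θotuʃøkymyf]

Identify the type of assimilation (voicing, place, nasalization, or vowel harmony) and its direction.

/e/→[ø] /i/→[y] /i/→[y].
Vowels agree with the first vowel, so the harmony is progressive.

vowel harmony, progressive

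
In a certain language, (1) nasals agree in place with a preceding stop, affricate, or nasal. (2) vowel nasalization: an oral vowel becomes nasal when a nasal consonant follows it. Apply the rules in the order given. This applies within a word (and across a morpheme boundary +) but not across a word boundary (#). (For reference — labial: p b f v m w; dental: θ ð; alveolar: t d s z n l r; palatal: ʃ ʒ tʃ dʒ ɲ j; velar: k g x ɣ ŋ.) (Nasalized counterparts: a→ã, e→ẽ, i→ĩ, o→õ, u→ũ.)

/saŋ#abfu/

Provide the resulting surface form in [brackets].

Rule 1: no segment meets the rule's conditions; no change.
After rule 1: saŋ#abfu
Rule 2: /a/ before nasal /ŋ/ → [ã]

[sãŋ#abfu]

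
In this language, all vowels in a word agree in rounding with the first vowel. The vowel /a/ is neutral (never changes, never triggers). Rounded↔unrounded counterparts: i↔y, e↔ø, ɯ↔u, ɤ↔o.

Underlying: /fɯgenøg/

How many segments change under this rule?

/ø/ harmonizes with /ɯ/ ([-round]) → [e]
1 segment changes.

1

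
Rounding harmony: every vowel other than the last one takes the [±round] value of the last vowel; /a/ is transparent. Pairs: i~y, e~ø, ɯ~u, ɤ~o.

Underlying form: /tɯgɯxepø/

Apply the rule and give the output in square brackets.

[tuguxøpø]

/ɯ/ harmonizes with /ø/ ([+round]) → [u]
/ɯ/ harmonizes with /ø/ ([+round]) → [u]
/e/ harmonizes with /ø/ ([+round]) → [ø]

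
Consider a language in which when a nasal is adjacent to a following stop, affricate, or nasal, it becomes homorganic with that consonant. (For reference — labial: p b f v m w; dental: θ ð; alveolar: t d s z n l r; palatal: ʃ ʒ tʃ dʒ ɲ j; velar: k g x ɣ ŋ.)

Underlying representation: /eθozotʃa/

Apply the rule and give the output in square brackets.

no segment meets the rule's conditions; no change.

[eθozotʃa]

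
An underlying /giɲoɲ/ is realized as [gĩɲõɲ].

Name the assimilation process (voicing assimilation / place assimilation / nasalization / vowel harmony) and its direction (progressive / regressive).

nasalization, regressive

/i/→[ĩ] /o/→[õ].
Each target copies a feature from the following segment, so the direction is regressive.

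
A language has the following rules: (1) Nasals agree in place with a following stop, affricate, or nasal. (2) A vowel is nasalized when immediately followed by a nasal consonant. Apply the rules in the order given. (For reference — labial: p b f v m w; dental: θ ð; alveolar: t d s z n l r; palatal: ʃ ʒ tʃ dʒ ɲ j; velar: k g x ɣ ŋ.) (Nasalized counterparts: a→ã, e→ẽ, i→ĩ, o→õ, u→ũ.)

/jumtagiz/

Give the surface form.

[jũntagiz]

Rule 1: /m/ before /t/ (alveolar) → [n]
After rule 1: juntagiz
Rule 2: /u/ before nasal /n/ → [ũ]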